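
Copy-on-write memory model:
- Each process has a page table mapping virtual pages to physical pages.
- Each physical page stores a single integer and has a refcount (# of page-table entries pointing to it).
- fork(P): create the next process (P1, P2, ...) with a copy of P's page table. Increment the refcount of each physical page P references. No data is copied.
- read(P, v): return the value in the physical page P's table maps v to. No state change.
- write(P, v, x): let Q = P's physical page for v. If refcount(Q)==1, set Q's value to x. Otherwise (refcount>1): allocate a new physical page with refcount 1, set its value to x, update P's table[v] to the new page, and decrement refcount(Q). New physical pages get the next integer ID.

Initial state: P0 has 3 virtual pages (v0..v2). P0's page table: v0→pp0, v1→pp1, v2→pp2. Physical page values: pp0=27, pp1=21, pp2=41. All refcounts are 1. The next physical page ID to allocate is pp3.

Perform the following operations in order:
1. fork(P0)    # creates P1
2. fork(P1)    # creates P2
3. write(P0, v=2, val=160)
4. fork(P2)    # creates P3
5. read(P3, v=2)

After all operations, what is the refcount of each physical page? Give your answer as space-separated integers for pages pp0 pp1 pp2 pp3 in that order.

Answer: 4 4 3 1

Derivation:
Op 1: fork(P0) -> P1. 3 ppages; refcounts: pp0:2 pp1:2 pp2:2
Op 2: fork(P1) -> P2. 3 ppages; refcounts: pp0:3 pp1:3 pp2:3
Op 3: write(P0, v2, 160). refcount(pp2)=3>1 -> COPY to pp3. 4 ppages; refcounts: pp0:3 pp1:3 pp2:2 pp3:1
Op 4: fork(P2) -> P3. 4 ppages; refcounts: pp0:4 pp1:4 pp2:3 pp3:1
Op 5: read(P3, v2) -> 41. No state change.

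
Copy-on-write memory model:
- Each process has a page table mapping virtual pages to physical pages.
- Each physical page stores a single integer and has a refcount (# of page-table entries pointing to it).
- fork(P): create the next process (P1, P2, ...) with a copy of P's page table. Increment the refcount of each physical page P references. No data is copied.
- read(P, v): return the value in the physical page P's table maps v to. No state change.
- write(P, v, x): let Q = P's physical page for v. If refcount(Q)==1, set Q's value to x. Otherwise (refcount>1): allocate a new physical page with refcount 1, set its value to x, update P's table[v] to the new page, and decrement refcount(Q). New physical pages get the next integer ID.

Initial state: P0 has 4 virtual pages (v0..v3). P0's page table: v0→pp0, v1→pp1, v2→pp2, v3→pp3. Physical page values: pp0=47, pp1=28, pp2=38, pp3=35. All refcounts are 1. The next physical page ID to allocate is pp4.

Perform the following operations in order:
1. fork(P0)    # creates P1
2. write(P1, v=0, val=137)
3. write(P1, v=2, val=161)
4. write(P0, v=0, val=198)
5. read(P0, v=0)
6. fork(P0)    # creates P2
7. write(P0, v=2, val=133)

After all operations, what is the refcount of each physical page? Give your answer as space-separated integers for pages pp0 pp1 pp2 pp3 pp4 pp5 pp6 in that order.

Answer: 2 3 1 3 1 1 1

Derivation:
Op 1: fork(P0) -> P1. 4 ppages; refcounts: pp0:2 pp1:2 pp2:2 pp3:2
Op 2: write(P1, v0, 137). refcount(pp0)=2>1 -> COPY to pp4. 5 ppages; refcounts: pp0:1 pp1:2 pp2:2 pp3:2 pp4:1
Op 3: write(P1, v2, 161). refcount(pp2)=2>1 -> COPY to pp5. 6 ppages; refcounts: pp0:1 pp1:2 pp2:1 pp3:2 pp4:1 pp5:1
Op 4: write(P0, v0, 198). refcount(pp0)=1 -> write in place. 6 ppages; refcounts: pp0:1 pp1:2 pp2:1 pp3:2 pp4:1 pp5:1
Op 5: read(P0, v0) -> 198. No state change.
Op 6: fork(P0) -> P2. 6 ppages; refcounts: pp0:2 pp1:3 pp2:2 pp3:3 pp4:1 pp5:1
Op 7: write(P0, v2, 133). refcount(pp2)=2>1 -> COPY to pp6. 7 ppages; refcounts: pp0:2 pp1:3 pp2:1 pp3:3 pp4:1 pp5:1 pp6:1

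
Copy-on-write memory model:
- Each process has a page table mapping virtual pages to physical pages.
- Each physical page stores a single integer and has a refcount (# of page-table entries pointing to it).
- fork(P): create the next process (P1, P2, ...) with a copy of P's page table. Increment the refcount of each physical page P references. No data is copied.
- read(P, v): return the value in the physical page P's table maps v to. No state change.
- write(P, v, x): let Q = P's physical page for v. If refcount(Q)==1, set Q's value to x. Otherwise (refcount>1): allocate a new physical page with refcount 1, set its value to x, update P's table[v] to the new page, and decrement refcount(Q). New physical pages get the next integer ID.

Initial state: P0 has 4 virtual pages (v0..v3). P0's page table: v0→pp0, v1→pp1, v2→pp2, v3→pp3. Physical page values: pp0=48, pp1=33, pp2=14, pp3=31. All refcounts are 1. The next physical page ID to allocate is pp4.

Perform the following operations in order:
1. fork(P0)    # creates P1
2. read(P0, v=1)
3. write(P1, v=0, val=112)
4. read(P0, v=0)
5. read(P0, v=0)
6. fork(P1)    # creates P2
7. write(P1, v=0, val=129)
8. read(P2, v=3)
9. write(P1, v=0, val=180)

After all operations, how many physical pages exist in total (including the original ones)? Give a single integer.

Op 1: fork(P0) -> P1. 4 ppages; refcounts: pp0:2 pp1:2 pp2:2 pp3:2
Op 2: read(P0, v1) -> 33. No state change.
Op 3: write(P1, v0, 112). refcount(pp0)=2>1 -> COPY to pp4. 5 ppages; refcounts: pp0:1 pp1:2 pp2:2 pp3:2 pp4:1
Op 4: read(P0, v0) -> 48. No state change.
Op 5: read(P0, v0) -> 48. No state change.
Op 6: fork(P1) -> P2. 5 ppages; refcounts: pp0:1 pp1:3 pp2:3 pp3:3 pp4:2
Op 7: write(P1, v0, 129). refcount(pp4)=2>1 -> COPY to pp5. 6 ppages; refcounts: pp0:1 pp1:3 pp2:3 pp3:3 pp4:1 pp5:1
Op 8: read(P2, v3) -> 31. No state change.
Op 9: write(P1, v0, 180). refcount(pp5)=1 -> write in place. 6 ppages; refcounts: pp0:1 pp1:3 pp2:3 pp3:3 pp4:1 pp5:1

Answer: 6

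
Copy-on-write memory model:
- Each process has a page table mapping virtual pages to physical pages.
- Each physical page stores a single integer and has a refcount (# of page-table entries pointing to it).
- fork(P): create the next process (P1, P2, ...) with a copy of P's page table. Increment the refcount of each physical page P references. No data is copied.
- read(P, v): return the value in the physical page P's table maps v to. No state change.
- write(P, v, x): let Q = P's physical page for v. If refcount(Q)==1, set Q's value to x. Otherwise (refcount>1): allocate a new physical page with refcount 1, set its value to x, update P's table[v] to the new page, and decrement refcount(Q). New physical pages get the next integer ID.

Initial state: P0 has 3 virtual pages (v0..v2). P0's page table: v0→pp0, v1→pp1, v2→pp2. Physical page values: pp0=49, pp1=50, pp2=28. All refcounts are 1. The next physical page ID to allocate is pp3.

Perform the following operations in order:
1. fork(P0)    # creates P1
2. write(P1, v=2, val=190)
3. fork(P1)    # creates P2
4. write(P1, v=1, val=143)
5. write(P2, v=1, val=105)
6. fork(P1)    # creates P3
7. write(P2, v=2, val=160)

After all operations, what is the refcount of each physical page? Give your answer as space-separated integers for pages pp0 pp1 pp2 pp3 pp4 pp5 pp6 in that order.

Answer: 4 1 1 2 2 1 1

Derivation:
Op 1: fork(P0) -> P1. 3 ppages; refcounts: pp0:2 pp1:2 pp2:2
Op 2: write(P1, v2, 190). refcount(pp2)=2>1 -> COPY to pp3. 4 ppages; refcounts: pp0:2 pp1:2 pp2:1 pp3:1
Op 3: fork(P1) -> P2. 4 ppages; refcounts: pp0:3 pp1:3 pp2:1 pp3:2
Op 4: write(P1, v1, 143). refcount(pp1)=3>1 -> COPY to pp4. 5 ppages; refcounts: pp0:3 pp1:2 pp2:1 pp3:2 pp4:1
Op 5: write(P2, v1, 105). refcount(pp1)=2>1 -> COPY to pp5. 6 ppages; refcounts: pp0:3 pp1:1 pp2:1 pp3:2 pp4:1 pp5:1
Op 6: fork(P1) -> P3. 6 ppages; refcounts: pp0:4 pp1:1 pp2:1 pp3:3 pp4:2 pp5:1
Op 7: write(P2, v2, 160). refcount(pp3)=3>1 -> COPY to pp6. 7 ppages; refcounts: pp0:4 pp1:1 pp2:1 pp3:2 pp4:2 pp5:1 pp6:1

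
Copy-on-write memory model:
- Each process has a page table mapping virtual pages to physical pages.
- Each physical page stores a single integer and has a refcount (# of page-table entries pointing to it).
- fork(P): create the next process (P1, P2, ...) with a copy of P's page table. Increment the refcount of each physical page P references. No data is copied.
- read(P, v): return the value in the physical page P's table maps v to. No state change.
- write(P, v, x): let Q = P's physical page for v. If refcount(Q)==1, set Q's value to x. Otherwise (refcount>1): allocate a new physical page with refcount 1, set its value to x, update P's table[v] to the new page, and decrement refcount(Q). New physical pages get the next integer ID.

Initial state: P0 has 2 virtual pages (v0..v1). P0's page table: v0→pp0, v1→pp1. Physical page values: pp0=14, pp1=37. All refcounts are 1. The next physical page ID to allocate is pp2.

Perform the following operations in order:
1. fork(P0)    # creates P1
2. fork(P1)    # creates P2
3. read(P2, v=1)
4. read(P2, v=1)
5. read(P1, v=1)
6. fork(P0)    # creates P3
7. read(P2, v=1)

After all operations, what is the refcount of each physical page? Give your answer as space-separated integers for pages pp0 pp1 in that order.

Answer: 4 4

Derivation:
Op 1: fork(P0) -> P1. 2 ppages; refcounts: pp0:2 pp1:2
Op 2: fork(P1) -> P2. 2 ppages; refcounts: pp0:3 pp1:3
Op 3: read(P2, v1) -> 37. No state change.
Op 4: read(P2, v1) -> 37. No state change.
Op 5: read(P1, v1) -> 37. No state change.
Op 6: fork(P0) -> P3. 2 ppages; refcounts: pp0:4 pp1:4
Op 7: read(P2, v1) -> 37. No state change.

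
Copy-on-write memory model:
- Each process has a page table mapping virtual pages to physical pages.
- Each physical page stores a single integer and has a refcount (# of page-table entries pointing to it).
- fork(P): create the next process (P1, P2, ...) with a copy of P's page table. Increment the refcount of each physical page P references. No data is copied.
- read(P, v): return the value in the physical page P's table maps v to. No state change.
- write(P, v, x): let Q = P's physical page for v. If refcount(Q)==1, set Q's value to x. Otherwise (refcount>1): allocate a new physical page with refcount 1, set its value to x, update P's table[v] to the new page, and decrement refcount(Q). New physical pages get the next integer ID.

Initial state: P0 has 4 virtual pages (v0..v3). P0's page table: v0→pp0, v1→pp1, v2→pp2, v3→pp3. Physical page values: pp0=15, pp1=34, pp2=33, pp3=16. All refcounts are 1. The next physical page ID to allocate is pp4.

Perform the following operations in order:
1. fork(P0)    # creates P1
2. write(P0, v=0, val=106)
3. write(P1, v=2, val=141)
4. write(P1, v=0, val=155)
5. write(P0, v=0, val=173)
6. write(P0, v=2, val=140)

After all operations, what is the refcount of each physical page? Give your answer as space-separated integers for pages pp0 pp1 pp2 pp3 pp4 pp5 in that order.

Answer: 1 2 1 2 1 1

Derivation:
Op 1: fork(P0) -> P1. 4 ppages; refcounts: pp0:2 pp1:2 pp2:2 pp3:2
Op 2: write(P0, v0, 106). refcount(pp0)=2>1 -> COPY to pp4. 5 ppages; refcounts: pp0:1 pp1:2 pp2:2 pp3:2 pp4:1
Op 3: write(P1, v2, 141). refcount(pp2)=2>1 -> COPY to pp5. 6 ppages; refcounts: pp0:1 pp1:2 pp2:1 pp3:2 pp4:1 pp5:1
Op 4: write(P1, v0, 155). refcount(pp0)=1 -> write in place. 6 ppages; refcounts: pp0:1 pp1:2 pp2:1 pp3:2 pp4:1 pp5:1
Op 5: write(P0, v0, 173). refcount(pp4)=1 -> write in place. 6 ppages; refcounts: pp0:1 pp1:2 pp2:1 pp3:2 pp4:1 pp5:1
Op 6: write(P0, v2, 140). refcount(pp2)=1 -> write in place. 6 ppages; refcounts: pp0:1 pp1:2 pp2:1 pp3:2 pp4:1 pp5:1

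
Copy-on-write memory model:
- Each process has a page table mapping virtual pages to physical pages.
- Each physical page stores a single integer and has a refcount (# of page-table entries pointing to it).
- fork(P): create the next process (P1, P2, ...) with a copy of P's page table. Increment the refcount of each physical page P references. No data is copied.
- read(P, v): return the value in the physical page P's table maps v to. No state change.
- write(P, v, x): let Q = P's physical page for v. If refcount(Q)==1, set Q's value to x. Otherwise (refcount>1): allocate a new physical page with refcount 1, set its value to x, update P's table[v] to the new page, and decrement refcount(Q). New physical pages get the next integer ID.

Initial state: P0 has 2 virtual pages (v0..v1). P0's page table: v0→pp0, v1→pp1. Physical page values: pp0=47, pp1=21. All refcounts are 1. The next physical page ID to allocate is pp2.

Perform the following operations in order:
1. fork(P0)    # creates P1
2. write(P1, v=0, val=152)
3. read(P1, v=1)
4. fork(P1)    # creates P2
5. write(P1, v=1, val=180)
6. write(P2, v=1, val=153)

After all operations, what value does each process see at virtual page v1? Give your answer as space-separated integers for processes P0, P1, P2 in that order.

Op 1: fork(P0) -> P1. 2 ppages; refcounts: pp0:2 pp1:2
Op 2: write(P1, v0, 152). refcount(pp0)=2>1 -> COPY to pp2. 3 ppages; refcounts: pp0:1 pp1:2 pp2:1
Op 3: read(P1, v1) -> 21. No state change.
Op 4: fork(P1) -> P2. 3 ppages; refcounts: pp0:1 pp1:3 pp2:2
Op 5: write(P1, v1, 180). refcount(pp1)=3>1 -> COPY to pp3. 4 ppages; refcounts: pp0:1 pp1:2 pp2:2 pp3:1
Op 6: write(P2, v1, 153). refcount(pp1)=2>1 -> COPY to pp4. 5 ppages; refcounts: pp0:1 pp1:1 pp2:2 pp3:1 pp4:1
P0: v1 -> pp1 = 21
P1: v1 -> pp3 = 180
P2: v1 -> pp4 = 153

Answer: 21 180 153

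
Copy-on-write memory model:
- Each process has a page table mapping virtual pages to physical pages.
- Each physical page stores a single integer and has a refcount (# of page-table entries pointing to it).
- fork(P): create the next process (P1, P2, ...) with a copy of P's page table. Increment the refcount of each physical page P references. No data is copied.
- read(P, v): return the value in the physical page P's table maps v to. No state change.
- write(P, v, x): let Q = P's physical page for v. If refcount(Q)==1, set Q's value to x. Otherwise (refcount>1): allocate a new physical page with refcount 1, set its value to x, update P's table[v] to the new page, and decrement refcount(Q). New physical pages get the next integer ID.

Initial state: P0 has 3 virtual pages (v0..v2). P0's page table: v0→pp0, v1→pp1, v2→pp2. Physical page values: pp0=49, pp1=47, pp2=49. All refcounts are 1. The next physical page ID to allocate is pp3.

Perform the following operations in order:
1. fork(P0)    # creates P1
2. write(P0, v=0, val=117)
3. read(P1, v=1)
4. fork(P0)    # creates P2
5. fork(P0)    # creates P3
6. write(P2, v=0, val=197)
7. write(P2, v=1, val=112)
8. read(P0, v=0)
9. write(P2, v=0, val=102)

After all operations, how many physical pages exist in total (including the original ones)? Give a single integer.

Op 1: fork(P0) -> P1. 3 ppages; refcounts: pp0:2 pp1:2 pp2:2
Op 2: write(P0, v0, 117). refcount(pp0)=2>1 -> COPY to pp3. 4 ppages; refcounts: pp0:1 pp1:2 pp2:2 pp3:1
Op 3: read(P1, v1) -> 47. No state change.
Op 4: fork(P0) -> P2. 4 ppages; refcounts: pp0:1 pp1:3 pp2:3 pp3:2
Op 5: fork(P0) -> P3. 4 ppages; refcounts: pp0:1 pp1:4 pp2:4 pp3:3
Op 6: write(P2, v0, 197). refcount(pp3)=3>1 -> COPY to pp4. 5 ppages; refcounts: pp0:1 pp1:4 pp2:4 pp3:2 pp4:1
Op 7: write(P2, v1, 112). refcount(pp1)=4>1 -> COPY to pp5. 6 ppages; refcounts: pp0:1 pp1:3 pp2:4 pp3:2 pp4:1 pp5:1
Op 8: read(P0, v0) -> 117. No state change.
Op 9: write(P2, v0, 102). refcount(pp4)=1 -> write in place. 6 ppages; refcounts: pp0:1 pp1:3 pp2:4 pp3:2 pp4:1 pp5:1

Answer: 6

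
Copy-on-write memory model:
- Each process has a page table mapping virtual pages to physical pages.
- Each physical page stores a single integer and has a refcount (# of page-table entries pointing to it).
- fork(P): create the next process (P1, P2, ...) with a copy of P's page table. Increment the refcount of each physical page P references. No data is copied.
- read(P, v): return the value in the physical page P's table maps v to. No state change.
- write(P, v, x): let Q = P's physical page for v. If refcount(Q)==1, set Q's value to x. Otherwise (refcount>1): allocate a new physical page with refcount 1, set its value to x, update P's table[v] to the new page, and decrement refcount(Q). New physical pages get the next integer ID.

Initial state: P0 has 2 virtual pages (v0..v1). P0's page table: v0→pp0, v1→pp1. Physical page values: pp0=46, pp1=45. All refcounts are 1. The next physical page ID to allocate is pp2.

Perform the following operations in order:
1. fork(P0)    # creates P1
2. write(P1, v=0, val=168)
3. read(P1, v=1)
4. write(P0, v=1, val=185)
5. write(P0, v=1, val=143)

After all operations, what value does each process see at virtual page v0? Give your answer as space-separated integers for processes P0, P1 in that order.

Answer: 46 168

Derivation:
Op 1: fork(P0) -> P1. 2 ppages; refcounts: pp0:2 pp1:2
Op 2: write(P1, v0, 168). refcount(pp0)=2>1 -> COPY to pp2. 3 ppages; refcounts: pp0:1 pp1:2 pp2:1
Op 3: read(P1, v1) -> 45. No state change.
Op 4: write(P0, v1, 185). refcount(pp1)=2>1 -> COPY to pp3. 4 ppages; refcounts: pp0:1 pp1:1 pp2:1 pp3:1
Op 5: write(P0, v1, 143). refcount(pp3)=1 -> write in place. 4 ppages; refcounts: pp0:1 pp1:1 pp2:1 pp3:1
P0: v0 -> pp0 = 46
P1: v0 -> pp2 = 168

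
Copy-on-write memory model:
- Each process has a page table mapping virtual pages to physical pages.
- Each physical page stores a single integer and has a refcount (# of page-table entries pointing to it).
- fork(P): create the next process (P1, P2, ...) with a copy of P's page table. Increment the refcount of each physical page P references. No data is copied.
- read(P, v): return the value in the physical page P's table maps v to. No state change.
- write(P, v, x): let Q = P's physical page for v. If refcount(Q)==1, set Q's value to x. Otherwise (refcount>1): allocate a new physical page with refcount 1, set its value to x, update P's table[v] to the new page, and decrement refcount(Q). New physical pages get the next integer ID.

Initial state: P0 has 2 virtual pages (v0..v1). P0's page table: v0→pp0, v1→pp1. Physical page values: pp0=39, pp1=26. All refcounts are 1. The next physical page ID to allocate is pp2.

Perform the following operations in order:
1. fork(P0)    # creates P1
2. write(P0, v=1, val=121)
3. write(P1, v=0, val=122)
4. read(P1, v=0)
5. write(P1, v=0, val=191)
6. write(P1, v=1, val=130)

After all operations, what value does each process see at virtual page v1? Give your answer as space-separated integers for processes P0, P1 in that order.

Answer: 121 130

Derivation:
Op 1: fork(P0) -> P1. 2 ppages; refcounts: pp0:2 pp1:2
Op 2: write(P0, v1, 121). refcount(pp1)=2>1 -> COPY to pp2. 3 ppages; refcounts: pp0:2 pp1:1 pp2:1
Op 3: write(P1, v0, 122). refcount(pp0)=2>1 -> COPY to pp3. 4 ppages; refcounts: pp0:1 pp1:1 pp2:1 pp3:1
Op 4: read(P1, v0) -> 122. No state change.
Op 5: write(P1, v0, 191). refcount(pp3)=1 -> write in place. 4 ppages; refcounts: pp0:1 pp1:1 pp2:1 pp3:1
Op 6: write(P1, v1, 130). refcount(pp1)=1 -> write in place. 4 ppages; refcounts: pp0:1 pp1:1 pp2:1 pp3:1
P0: v1 -> pp2 = 121
P1: v1 -> pp1 = 130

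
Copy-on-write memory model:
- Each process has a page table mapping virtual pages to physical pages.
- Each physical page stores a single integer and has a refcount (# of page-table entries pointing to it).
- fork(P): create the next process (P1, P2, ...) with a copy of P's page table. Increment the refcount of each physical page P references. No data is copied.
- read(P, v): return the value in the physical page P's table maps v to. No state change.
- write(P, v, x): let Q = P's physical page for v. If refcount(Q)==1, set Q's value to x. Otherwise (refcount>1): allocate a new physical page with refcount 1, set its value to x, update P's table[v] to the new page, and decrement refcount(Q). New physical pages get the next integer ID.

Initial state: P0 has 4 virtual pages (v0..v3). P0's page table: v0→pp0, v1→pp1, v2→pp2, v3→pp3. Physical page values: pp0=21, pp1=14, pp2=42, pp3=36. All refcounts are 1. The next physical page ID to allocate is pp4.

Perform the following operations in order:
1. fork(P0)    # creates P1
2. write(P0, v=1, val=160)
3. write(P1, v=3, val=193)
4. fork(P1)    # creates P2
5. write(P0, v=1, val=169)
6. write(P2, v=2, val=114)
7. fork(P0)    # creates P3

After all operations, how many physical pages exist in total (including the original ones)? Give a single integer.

Op 1: fork(P0) -> P1. 4 ppages; refcounts: pp0:2 pp1:2 pp2:2 pp3:2
Op 2: write(P0, v1, 160). refcount(pp1)=2>1 -> COPY to pp4. 5 ppages; refcounts: pp0:2 pp1:1 pp2:2 pp3:2 pp4:1
Op 3: write(P1, v3, 193). refcount(pp3)=2>1 -> COPY to pp5. 6 ppages; refcounts: pp0:2 pp1:1 pp2:2 pp3:1 pp4:1 pp5:1
Op 4: fork(P1) -> P2. 6 ppages; refcounts: pp0:3 pp1:2 pp2:3 pp3:1 pp4:1 pp5:2
Op 5: write(P0, v1, 169). refcount(pp4)=1 -> write in place. 6 ppages; refcounts: pp0:3 pp1:2 pp2:3 pp3:1 pp4:1 pp5:2
Op 6: write(P2, v2, 114). refcount(pp2)=3>1 -> COPY to pp6. 7 ppages; refcounts: pp0:3 pp1:2 pp2:2 pp3:1 pp4:1 pp5:2 pp6:1
Op 7: fork(P0) -> P3. 7 ppages; refcounts: pp0:4 pp1:2 pp2:3 pp3:2 pp4:2 pp5:2 pp6:1

Answer: 7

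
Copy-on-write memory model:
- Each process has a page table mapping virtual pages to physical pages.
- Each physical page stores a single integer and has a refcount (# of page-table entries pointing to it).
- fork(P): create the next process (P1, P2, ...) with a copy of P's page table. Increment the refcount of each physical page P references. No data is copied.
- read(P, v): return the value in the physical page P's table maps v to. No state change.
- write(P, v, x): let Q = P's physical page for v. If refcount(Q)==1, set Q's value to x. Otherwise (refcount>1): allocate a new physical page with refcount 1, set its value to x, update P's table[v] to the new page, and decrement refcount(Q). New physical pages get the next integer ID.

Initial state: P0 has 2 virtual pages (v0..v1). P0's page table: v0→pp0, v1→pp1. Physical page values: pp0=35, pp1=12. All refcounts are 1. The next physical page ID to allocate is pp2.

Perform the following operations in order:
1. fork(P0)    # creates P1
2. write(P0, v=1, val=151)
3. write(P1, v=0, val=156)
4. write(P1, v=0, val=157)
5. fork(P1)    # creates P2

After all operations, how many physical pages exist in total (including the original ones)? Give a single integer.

Answer: 4

Derivation:
Op 1: fork(P0) -> P1. 2 ppages; refcounts: pp0:2 pp1:2
Op 2: write(P0, v1, 151). refcount(pp1)=2>1 -> COPY to pp2. 3 ppages; refcounts: pp0:2 pp1:1 pp2:1
Op 3: write(P1, v0, 156). refcount(pp0)=2>1 -> COPY to pp3. 4 ppages; refcounts: pp0:1 pp1:1 pp2:1 pp3:1
Op 4: write(P1, v0, 157). refcount(pp3)=1 -> write in place. 4 ppages; refcounts: pp0:1 pp1:1 pp2:1 pp3:1
Op 5: fork(P1) -> P2. 4 ppages; refcounts: pp0:1 pp1:2 pp2:1 pp3:2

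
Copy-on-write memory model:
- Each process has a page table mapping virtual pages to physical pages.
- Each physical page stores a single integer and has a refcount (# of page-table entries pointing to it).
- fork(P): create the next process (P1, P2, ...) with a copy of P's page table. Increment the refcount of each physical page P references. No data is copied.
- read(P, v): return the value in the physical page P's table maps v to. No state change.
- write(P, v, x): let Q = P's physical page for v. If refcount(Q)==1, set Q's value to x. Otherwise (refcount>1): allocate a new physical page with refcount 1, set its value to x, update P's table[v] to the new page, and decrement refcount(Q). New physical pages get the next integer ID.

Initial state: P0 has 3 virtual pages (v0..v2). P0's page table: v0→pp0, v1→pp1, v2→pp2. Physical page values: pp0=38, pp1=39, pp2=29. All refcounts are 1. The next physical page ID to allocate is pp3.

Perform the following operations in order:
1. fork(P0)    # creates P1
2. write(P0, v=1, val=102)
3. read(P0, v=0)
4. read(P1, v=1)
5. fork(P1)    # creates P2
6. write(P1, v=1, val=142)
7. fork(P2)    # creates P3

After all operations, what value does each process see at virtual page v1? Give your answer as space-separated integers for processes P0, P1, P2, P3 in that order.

Answer: 102 142 39 39

Derivation:
Op 1: fork(P0) -> P1. 3 ppages; refcounts: pp0:2 pp1:2 pp2:2
Op 2: write(P0, v1, 102). refcount(pp1)=2>1 -> COPY to pp3. 4 ppages; refcounts: pp0:2 pp1:1 pp2:2 pp3:1
Op 3: read(P0, v0) -> 38. No state change.
Op 4: read(P1, v1) -> 39. No state change.
Op 5: fork(P1) -> P2. 4 ppages; refcounts: pp0:3 pp1:2 pp2:3 pp3:1
Op 6: write(P1, v1, 142). refcount(pp1)=2>1 -> COPY to pp4. 5 ppages; refcounts: pp0:3 pp1:1 pp2:3 pp3:1 pp4:1
Op 7: fork(P2) -> P3. 5 ppages; refcounts: pp0:4 pp1:2 pp2:4 pp3:1 pp4:1
P0: v1 -> pp3 = 102
P1: v1 -> pp4 = 142
P2: v1 -> pp1 = 39
P3: v1 -> pp1 = 39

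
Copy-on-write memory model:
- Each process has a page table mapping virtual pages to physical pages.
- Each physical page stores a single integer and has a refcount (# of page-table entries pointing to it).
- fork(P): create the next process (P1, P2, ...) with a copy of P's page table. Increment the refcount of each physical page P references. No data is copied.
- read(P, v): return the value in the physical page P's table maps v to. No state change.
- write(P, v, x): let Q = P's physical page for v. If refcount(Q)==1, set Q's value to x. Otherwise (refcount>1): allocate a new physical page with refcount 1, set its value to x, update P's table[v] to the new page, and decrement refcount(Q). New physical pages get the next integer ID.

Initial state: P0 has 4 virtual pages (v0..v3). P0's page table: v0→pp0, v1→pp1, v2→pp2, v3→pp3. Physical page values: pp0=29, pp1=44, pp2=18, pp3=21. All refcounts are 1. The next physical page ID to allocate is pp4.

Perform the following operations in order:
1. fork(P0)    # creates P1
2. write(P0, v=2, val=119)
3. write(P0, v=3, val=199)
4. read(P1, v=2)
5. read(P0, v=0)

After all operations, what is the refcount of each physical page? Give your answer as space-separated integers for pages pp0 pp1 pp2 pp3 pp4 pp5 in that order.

Answer: 2 2 1 1 1 1

Derivation:
Op 1: fork(P0) -> P1. 4 ppages; refcounts: pp0:2 pp1:2 pp2:2 pp3:2
Op 2: write(P0, v2, 119). refcount(pp2)=2>1 -> COPY to pp4. 5 ppages; refcounts: pp0:2 pp1:2 pp2:1 pp3:2 pp4:1
Op 3: write(P0, v3, 199). refcount(pp3)=2>1 -> COPY to pp5. 6 ppages; refcounts: pp0:2 pp1:2 pp2:1 pp3:1 pp4:1 pp5:1
Op 4: read(P1, v2) -> 18. No state change.
Op 5: read(P0, v0) -> 29. No state change.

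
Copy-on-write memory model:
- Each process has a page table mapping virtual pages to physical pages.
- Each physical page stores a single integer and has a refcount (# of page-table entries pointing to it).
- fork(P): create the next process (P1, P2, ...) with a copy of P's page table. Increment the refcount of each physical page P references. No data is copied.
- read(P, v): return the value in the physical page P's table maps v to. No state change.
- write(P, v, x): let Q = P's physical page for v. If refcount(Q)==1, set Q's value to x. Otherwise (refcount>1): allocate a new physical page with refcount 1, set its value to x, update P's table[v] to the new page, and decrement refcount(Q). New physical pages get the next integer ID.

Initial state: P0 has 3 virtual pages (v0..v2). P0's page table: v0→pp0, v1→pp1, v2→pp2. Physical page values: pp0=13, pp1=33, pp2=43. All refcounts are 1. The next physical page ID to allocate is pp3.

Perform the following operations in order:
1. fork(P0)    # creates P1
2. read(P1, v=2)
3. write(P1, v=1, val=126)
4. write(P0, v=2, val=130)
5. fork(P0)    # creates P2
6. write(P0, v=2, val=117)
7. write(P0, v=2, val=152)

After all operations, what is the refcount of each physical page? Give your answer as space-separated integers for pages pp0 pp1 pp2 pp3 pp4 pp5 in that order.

Answer: 3 2 1 1 1 1

Derivation:
Op 1: fork(P0) -> P1. 3 ppages; refcounts: pp0:2 pp1:2 pp2:2
Op 2: read(P1, v2) -> 43. No state change.
Op 3: write(P1, v1, 126). refcount(pp1)=2>1 -> COPY to pp3. 4 ppages; refcounts: pp0:2 pp1:1 pp2:2 pp3:1
Op 4: write(P0, v2, 130). refcount(pp2)=2>1 -> COPY to pp4. 5 ppages; refcounts: pp0:2 pp1:1 pp2:1 pp3:1 pp4:1
Op 5: fork(P0) -> P2. 5 ppages; refcounts: pp0:3 pp1:2 pp2:1 pp3:1 pp4:2
Op 6: write(P0, v2, 117). refcount(pp4)=2>1 -> COPY to pp5. 6 ppages; refcounts: pp0:3 pp1:2 pp2:1 pp3:1 pp4:1 pp5:1
Op 7: write(P0, v2, 152). refcount(pp5)=1 -> write in place. 6 ppages; refcounts: pp0:3 pp1:2 pp2:1 pp3:1 pp4:1 pp5:1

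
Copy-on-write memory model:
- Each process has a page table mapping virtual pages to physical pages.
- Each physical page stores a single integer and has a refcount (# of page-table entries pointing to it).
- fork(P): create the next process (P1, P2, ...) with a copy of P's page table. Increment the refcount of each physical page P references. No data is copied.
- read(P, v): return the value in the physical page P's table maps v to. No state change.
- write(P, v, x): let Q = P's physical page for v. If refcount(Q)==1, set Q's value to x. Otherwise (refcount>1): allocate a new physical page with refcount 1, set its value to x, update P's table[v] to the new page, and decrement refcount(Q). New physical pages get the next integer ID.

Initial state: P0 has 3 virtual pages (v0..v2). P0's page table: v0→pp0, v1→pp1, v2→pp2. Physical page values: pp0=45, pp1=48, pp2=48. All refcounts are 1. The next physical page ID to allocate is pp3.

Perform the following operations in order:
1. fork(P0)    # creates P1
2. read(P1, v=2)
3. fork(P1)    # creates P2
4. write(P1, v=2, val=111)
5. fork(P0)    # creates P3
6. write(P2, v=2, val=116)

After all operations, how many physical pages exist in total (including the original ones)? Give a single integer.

Answer: 5

Derivation:
Op 1: fork(P0) -> P1. 3 ppages; refcounts: pp0:2 pp1:2 pp2:2
Op 2: read(P1, v2) -> 48. No state change.
Op 3: fork(P1) -> P2. 3 ppages; refcounts: pp0:3 pp1:3 pp2:3
Op 4: write(P1, v2, 111). refcount(pp2)=3>1 -> COPY to pp3. 4 ppages; refcounts: pp0:3 pp1:3 pp2:2 pp3:1
Op 5: fork(P0) -> P3. 4 ppages; refcounts: pp0:4 pp1:4 pp2:3 pp3:1
Op 6: write(P2, v2, 116). refcount(pp2)=3>1 -> COPY to pp4. 5 ppages; refcounts: pp0:4 pp1:4 pp2:2 pp3:1 pp4:1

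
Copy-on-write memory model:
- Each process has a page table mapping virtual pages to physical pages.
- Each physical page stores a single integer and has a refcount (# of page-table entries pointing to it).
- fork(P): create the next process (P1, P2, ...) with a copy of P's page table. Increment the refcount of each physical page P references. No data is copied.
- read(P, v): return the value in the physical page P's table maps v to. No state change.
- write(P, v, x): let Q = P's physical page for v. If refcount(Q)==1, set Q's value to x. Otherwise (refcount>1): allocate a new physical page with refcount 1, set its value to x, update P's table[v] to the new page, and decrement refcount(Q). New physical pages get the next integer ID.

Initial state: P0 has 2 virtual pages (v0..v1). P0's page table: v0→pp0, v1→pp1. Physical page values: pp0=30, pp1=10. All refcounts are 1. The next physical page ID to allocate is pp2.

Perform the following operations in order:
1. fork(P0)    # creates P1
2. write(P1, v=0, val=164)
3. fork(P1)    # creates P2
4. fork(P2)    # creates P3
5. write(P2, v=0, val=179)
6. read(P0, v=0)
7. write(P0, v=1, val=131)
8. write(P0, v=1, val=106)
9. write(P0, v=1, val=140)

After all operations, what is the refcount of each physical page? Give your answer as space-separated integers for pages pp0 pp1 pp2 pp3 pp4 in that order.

Answer: 1 3 2 1 1

Derivation:
Op 1: fork(P0) -> P1. 2 ppages; refcounts: pp0:2 pp1:2
Op 2: write(P1, v0, 164). refcount(pp0)=2>1 -> COPY to pp2. 3 ppages; refcounts: pp0:1 pp1:2 pp2:1
Op 3: fork(P1) -> P2. 3 ppages; refcounts: pp0:1 pp1:3 pp2:2
Op 4: fork(P2) -> P3. 3 ppages; refcounts: pp0:1 pp1:4 pp2:3
Op 5: write(P2, v0, 179). refcount(pp2)=3>1 -> COPY to pp3. 4 ppages; refcounts: pp0:1 pp1:4 pp2:2 pp3:1
Op 6: read(P0, v0) -> 30. No state change.
Op 7: write(P0, v1, 131). refcount(pp1)=4>1 -> COPY to pp4. 5 ppages; refcounts: pp0:1 pp1:3 pp2:2 pp3:1 pp4:1
Op 8: write(P0, v1, 106). refcount(pp4)=1 -> write in place. 5 ppages; refcounts: pp0:1 pp1:3 pp2:2 pp3:1 pp4:1
Op 9: write(P0, v1, 140). refcount(pp4)=1 -> write in place. 5 ppages; refcounts: pp0:1 pp1:3 pp2:2 pp3:1 pp4:1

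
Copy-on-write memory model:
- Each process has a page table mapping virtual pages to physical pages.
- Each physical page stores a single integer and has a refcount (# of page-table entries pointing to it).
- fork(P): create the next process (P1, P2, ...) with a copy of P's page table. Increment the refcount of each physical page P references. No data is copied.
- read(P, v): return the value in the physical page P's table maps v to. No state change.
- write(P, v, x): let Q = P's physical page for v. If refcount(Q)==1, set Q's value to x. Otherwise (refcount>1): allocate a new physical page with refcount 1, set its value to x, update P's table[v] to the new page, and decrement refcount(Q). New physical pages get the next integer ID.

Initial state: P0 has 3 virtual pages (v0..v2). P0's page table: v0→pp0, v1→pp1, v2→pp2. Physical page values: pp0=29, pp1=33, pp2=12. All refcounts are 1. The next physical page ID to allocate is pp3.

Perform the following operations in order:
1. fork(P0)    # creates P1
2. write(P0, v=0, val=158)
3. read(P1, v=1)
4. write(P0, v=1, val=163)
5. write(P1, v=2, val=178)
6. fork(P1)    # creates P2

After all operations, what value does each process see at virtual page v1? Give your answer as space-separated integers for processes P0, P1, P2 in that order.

Answer: 163 33 33

Derivation:
Op 1: fork(P0) -> P1. 3 ppages; refcounts: pp0:2 pp1:2 pp2:2
Op 2: write(P0, v0, 158). refcount(pp0)=2>1 -> COPY to pp3. 4 ppages; refcounts: pp0:1 pp1:2 pp2:2 pp3:1
Op 3: read(P1, v1) -> 33. No state change.
Op 4: write(P0, v1, 163). refcount(pp1)=2>1 -> COPY to pp4. 5 ppages; refcounts: pp0:1 pp1:1 pp2:2 pp3:1 pp4:1
Op 5: write(P1, v2, 178). refcount(pp2)=2>1 -> COPY to pp5. 6 ppages; refcounts: pp0:1 pp1:1 pp2:1 pp3:1 pp4:1 pp5:1
Op 6: fork(P1) -> P2. 6 ppages; refcounts: pp0:2 pp1:2 pp2:1 pp3:1 pp4:1 pp5:2
P0: v1 -> pp4 = 163
P1: v1 -> pp1 = 33
P2: v1 -> pp1 = 33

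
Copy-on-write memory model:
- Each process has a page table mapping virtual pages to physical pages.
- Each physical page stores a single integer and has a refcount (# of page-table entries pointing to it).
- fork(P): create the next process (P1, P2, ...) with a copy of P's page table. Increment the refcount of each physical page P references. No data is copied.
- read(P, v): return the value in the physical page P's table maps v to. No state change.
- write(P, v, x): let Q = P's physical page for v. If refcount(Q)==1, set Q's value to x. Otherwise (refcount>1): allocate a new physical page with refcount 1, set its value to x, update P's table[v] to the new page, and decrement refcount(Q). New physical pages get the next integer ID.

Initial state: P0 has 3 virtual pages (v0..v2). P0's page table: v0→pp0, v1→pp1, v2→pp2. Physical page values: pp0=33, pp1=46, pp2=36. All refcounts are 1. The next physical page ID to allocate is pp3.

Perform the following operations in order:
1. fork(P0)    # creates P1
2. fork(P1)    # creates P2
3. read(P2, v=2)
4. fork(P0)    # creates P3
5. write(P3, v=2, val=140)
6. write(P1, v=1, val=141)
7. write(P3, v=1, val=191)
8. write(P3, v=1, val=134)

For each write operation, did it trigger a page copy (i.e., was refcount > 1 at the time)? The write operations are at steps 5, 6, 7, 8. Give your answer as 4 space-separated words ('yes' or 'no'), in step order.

Op 1: fork(P0) -> P1. 3 ppages; refcounts: pp0:2 pp1:2 pp2:2
Op 2: fork(P1) -> P2. 3 ppages; refcounts: pp0:3 pp1:3 pp2:3
Op 3: read(P2, v2) -> 36. No state change.
Op 4: fork(P0) -> P3. 3 ppages; refcounts: pp0:4 pp1:4 pp2:4
Op 5: write(P3, v2, 140). refcount(pp2)=4>1 -> COPY to pp3. 4 ppages; refcounts: pp0:4 pp1:4 pp2:3 pp3:1
Op 6: write(P1, v1, 141). refcount(pp1)=4>1 -> COPY to pp4. 5 ppages; refcounts: pp0:4 pp1:3 pp2:3 pp3:1 pp4:1
Op 7: write(P3, v1, 191). refcount(pp1)=3>1 -> COPY to pp5. 6 ppages; refcounts: pp0:4 pp1:2 pp2:3 pp3:1 pp4:1 pp5:1
Op 8: write(P3, v1, 134). refcount(pp5)=1 -> write in place. 6 ppages; refcounts: pp0:4 pp1:2 pp2:3 pp3:1 pp4:1 pp5:1

yes yes yes no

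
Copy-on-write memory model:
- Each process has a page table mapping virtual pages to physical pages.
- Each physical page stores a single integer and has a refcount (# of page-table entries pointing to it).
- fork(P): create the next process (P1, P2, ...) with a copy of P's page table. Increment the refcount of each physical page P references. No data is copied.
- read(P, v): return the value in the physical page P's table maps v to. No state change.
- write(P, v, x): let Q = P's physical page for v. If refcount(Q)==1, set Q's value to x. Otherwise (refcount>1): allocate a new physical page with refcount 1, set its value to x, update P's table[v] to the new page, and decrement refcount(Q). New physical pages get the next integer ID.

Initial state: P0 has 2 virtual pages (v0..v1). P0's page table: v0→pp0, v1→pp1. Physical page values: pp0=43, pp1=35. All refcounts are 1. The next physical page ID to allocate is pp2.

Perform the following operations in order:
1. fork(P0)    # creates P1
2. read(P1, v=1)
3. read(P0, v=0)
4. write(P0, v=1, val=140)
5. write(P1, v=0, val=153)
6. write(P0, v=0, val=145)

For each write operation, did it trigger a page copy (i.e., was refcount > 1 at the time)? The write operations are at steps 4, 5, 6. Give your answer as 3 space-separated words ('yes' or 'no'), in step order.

Op 1: fork(P0) -> P1. 2 ppages; refcounts: pp0:2 pp1:2
Op 2: read(P1, v1) -> 35. No state change.
Op 3: read(P0, v0) -> 43. No state change.
Op 4: write(P0, v1, 140). refcount(pp1)=2>1 -> COPY to pp2. 3 ppages; refcounts: pp0:2 pp1:1 pp2:1
Op 5: write(P1, v0, 153). refcount(pp0)=2>1 -> COPY to pp3. 4 ppages; refcounts: pp0:1 pp1:1 pp2:1 pp3:1
Op 6: write(P0, v0, 145). refcount(pp0)=1 -> write in place. 4 ppages; refcounts: pp0:1 pp1:1 pp2:1 pp3:1

yes yes no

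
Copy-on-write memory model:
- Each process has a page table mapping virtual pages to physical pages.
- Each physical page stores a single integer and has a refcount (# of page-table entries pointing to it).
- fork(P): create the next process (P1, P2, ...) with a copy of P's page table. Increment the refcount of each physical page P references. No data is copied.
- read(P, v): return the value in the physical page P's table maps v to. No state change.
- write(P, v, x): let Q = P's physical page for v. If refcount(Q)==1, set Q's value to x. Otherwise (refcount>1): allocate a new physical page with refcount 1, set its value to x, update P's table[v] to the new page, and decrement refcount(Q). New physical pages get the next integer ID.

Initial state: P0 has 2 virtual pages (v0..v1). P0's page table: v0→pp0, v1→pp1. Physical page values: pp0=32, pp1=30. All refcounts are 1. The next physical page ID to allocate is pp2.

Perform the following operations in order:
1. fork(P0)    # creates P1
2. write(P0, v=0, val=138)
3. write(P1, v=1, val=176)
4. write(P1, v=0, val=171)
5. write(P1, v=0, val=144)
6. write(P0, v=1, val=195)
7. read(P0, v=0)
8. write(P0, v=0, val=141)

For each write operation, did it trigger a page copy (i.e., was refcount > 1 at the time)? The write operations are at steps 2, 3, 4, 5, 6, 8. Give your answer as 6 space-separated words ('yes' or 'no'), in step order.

Op 1: fork(P0) -> P1. 2 ppages; refcounts: pp0:2 pp1:2
Op 2: write(P0, v0, 138). refcount(pp0)=2>1 -> COPY to pp2. 3 ppages; refcounts: pp0:1 pp1:2 pp2:1
Op 3: write(P1, v1, 176). refcount(pp1)=2>1 -> COPY to pp3. 4 ppages; refcounts: pp0:1 pp1:1 pp2:1 pp3:1
Op 4: write(P1, v0, 171). refcount(pp0)=1 -> write in place. 4 ppages; refcounts: pp0:1 pp1:1 pp2:1 pp3:1
Op 5: write(P1, v0, 144). refcount(pp0)=1 -> write in place. 4 ppages; refcounts: pp0:1 pp1:1 pp2:1 pp3:1
Op 6: write(P0, v1, 195). refcount(pp1)=1 -> write in place. 4 ppages; refcounts: pp0:1 pp1:1 pp2:1 pp3:1
Op 7: read(P0, v0) -> 138. No state change.
Op 8: write(P0, v0, 141). refcount(pp2)=1 -> write in place. 4 ppages; refcounts: pp0:1 pp1:1 pp2:1 pp3:1

yes yes no no no no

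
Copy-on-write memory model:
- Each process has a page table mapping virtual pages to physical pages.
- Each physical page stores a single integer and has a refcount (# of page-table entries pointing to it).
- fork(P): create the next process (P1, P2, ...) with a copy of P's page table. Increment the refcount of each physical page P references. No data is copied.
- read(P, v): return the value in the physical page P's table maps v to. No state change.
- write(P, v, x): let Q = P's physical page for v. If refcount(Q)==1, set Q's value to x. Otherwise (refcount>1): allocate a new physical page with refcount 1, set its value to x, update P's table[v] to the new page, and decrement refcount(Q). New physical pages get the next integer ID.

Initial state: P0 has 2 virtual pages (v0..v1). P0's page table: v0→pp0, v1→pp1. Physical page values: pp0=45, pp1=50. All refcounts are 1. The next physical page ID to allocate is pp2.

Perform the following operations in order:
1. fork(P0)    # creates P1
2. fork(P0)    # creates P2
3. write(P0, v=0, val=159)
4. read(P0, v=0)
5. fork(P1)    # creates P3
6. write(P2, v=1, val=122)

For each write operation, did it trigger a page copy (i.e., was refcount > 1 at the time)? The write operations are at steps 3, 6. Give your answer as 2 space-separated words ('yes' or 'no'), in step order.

Op 1: fork(P0) -> P1. 2 ppages; refcounts: pp0:2 pp1:2
Op 2: fork(P0) -> P2. 2 ppages; refcounts: pp0:3 pp1:3
Op 3: write(P0, v0, 159). refcount(pp0)=3>1 -> COPY to pp2. 3 ppages; refcounts: pp0:2 pp1:3 pp2:1
Op 4: read(P0, v0) -> 159. No state change.
Op 5: fork(P1) -> P3. 3 ppages; refcounts: pp0:3 pp1:4 pp2:1
Op 6: write(P2, v1, 122). refcount(pp1)=4>1 -> COPY to pp3. 4 ppages; refcounts: pp0:3 pp1:3 pp2:1 pp3:1

yes yes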